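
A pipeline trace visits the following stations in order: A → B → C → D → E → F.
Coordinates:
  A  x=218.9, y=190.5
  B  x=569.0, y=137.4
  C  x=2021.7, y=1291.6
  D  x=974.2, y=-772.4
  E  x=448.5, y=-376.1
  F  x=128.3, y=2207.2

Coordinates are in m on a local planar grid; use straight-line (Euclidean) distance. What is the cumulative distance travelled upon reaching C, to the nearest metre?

Leg distances:
A→B: 354.1 m  (cumulative 354.1 m)
B→C: 1855.4 m  (cumulative 2209.5 m)
Cumulative distance at C ≈ 2210 m.

2210 m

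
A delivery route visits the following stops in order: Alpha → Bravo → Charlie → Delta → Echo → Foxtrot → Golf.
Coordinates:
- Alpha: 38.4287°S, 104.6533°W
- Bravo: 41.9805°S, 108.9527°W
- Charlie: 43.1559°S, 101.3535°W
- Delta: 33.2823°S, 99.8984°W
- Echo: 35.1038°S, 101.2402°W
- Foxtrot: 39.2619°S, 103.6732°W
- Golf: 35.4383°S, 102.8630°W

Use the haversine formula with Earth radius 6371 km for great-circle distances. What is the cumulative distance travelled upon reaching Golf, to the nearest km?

Leg distances:
Alpha→Bravo: 537.7 km  (cumulative 537.7 km)
Bravo→Charlie: 635.6 km  (cumulative 1173.4 km)
Charlie→Delta: 1105.2 km  (cumulative 2278.5 km)
Delta→Echo: 237.2 km  (cumulative 2515.7 km)
Echo→Foxtrot: 510.1 km  (cumulative 3025.8 km)
Foxtrot→Golf: 431.1 km  (cumulative 3456.9 km)
Cumulative distance at Golf ≈ 3457 km.

3457 km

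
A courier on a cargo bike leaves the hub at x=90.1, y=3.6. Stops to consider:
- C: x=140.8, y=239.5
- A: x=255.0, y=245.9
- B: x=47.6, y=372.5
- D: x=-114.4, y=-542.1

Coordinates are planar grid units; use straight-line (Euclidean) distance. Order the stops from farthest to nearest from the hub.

Distances from the hub:
D x=-114.4, y=-542.1: 582.8
B x=47.6, y=372.5: 371.3
A x=255.0, y=245.9: 293.1
C x=140.8, y=239.5: 241.3

D, B, A, C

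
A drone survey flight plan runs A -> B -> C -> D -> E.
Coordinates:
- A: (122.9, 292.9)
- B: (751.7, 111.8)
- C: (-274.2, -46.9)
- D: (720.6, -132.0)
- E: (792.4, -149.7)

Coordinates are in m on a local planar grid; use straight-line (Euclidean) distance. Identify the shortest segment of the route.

Leg distances:
A→B: 654.4 m
B→C: 1038.1 m
C→D: 998.4 m
D→E: 73.9 m
The shortest leg is D–E at 73.9 m.

D–E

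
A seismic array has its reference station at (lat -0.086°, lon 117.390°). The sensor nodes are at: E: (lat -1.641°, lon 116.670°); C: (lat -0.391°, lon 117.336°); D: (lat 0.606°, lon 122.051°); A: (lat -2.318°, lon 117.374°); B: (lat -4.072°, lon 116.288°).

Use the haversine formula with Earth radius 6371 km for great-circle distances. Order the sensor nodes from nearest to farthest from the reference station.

C, E, A, B, D

Distance from the reference station at (lat -0.086°, lon 117.390°) to each:
C (lat -0.391°, lon 117.336°): 34.4 km
E (lat -1.641°, lon 116.670°): 190.5 km
A (lat -2.318°, lon 117.374°): 248.2 km
B (lat -4.072°, lon 116.288°): 459.8 km
D (lat 0.606°, lon 122.051°): 524.0 km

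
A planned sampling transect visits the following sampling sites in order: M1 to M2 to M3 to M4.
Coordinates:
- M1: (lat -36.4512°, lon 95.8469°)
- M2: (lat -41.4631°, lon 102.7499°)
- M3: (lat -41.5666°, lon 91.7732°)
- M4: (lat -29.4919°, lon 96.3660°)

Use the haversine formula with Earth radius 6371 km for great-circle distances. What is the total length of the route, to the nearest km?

3134 km

Leg distances:
M1→M2: 816.1 km  (cumulative 816.1 km)
M2→M3: 913.4 km  (cumulative 1729.5 km)
M3→M4: 1404.9 km  (cumulative 3134.4 km)
Total route length ≈ 3134 km.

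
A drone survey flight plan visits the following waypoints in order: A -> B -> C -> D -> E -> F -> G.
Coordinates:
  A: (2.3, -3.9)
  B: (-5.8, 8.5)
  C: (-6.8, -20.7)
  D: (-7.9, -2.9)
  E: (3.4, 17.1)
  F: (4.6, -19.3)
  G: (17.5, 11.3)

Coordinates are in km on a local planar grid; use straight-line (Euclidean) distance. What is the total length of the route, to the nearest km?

Leg distances:
A→B: 14.8 km  (cumulative 14.8 km)
B→C: 29.2 km  (cumulative 44.0 km)
C→D: 17.8 km  (cumulative 61.9 km)
D→E: 23.0 km  (cumulative 84.8 km)
E→F: 36.4 km  (cumulative 121.3 km)
F→G: 33.2 km  (cumulative 154.5 km)
Total route length ≈ 154 km.

154 km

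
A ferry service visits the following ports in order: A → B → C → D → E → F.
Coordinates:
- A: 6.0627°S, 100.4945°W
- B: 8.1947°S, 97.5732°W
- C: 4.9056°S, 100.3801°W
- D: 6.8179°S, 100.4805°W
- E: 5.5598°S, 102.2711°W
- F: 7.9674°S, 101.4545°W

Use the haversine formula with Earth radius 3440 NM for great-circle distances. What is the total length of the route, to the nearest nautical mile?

Leg distances:
A→B: 216.0 NM  (cumulative 216.0 NM)
B→C: 258.9 NM  (cumulative 474.9 NM)
C→D: 115.0 NM  (cumulative 589.9 NM)
D→E: 130.9 NM  (cumulative 720.8 NM)
E→F: 152.5 NM  (cumulative 873.3 NM)
Total route length ≈ 873 NM.

873 NM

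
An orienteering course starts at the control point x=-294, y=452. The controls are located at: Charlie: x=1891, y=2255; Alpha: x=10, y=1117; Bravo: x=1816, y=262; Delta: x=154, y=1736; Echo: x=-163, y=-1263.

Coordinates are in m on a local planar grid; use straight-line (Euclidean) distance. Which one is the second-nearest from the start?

Delta

Distance to each, sorted:
Alpha: 731.2 m
Delta: 1359.9 m
Echo: 1720.0 m
Bravo: 2118.5 m
Charlie: 2832.8 m
The second-nearest is Delta at 1359.9 m.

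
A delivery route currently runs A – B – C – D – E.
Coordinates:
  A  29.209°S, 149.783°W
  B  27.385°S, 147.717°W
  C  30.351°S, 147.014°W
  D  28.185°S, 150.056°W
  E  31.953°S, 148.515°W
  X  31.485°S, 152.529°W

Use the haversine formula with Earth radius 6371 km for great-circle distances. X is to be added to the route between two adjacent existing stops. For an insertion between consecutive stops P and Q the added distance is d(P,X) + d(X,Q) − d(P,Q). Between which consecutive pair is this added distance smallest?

Added distance for inserting X between each consecutive pair:
A–B: 730.6 km
B–C: 855.9 km
C–D: 597.7 km
D–E: 376.4 km
Smallest added distance is 376.4 km, inserting between D and E.

between D and E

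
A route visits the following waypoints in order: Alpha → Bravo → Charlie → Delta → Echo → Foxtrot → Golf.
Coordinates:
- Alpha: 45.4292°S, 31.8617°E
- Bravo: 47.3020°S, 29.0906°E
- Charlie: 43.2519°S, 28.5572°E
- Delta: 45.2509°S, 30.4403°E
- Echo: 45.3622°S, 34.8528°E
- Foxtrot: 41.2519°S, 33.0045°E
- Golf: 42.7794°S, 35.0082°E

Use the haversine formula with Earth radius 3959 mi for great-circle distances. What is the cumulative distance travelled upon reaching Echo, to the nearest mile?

Leg distances:
Alpha→Bravo: 184.9 mi  (cumulative 184.9 mi)
Bravo→Charlie: 281.0 mi  (cumulative 466.0 mi)
Charlie→Delta: 166.6 mi  (cumulative 632.6 mi)
Delta→Echo: 214.5 mi  (cumulative 847.1 mi)
Cumulative distance at Echo ≈ 847 mi.

847 mi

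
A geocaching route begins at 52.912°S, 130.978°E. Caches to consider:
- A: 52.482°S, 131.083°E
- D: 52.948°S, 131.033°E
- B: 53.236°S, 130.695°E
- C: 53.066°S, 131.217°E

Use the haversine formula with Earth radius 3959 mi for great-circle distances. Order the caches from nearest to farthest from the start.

D, C, B, A

Computing each great-circle distance from 52.912°S, 130.978°E:
D 52.948°S, 131.033°E: 3.4 mi
C 53.066°S, 131.217°E: 14.6 mi
B 53.236°S, 130.695°E: 25.3 mi
A 52.482°S, 131.083°E: 30.0 mi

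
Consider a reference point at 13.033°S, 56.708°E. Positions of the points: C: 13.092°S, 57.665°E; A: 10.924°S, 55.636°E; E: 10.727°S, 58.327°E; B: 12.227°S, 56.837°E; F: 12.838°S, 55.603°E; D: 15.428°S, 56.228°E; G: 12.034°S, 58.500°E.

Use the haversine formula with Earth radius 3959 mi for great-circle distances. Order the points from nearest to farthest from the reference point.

Computing each great-circle distance from 13.033°S, 56.708°E:
B 12.227°S, 56.837°E: 56.4 mi
C 13.092°S, 57.665°E: 64.5 mi
F 12.838°S, 55.603°E: 75.6 mi
G 12.034°S, 58.500°E: 139.2 mi
A 10.924°S, 55.636°E: 162.7 mi
D 15.428°S, 56.228°E: 168.6 mi
E 10.727°S, 58.327°E: 193.3 mi

B, C, F, G, A, D, E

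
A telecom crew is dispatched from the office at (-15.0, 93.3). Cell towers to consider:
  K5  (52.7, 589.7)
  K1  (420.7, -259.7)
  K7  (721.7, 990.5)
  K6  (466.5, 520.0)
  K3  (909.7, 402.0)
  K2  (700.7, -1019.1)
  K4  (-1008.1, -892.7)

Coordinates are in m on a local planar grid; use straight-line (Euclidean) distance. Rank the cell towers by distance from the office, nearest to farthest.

K5, K1, K6, K3, K7, K2, K4

Computing each straight-line distance from (-15.0, 93.3):
K5 (52.7, 589.7): 501.0 m
K1 (420.7, -259.7): 560.8 m
K6 (466.5, 520.0): 643.4 m
K3 (909.7, 402.0): 974.9 m
K7 (721.7, 990.5): 1160.9 m
K2 (700.7, -1019.1): 1322.7 m
K4 (-1008.1, -892.7): 1399.4 m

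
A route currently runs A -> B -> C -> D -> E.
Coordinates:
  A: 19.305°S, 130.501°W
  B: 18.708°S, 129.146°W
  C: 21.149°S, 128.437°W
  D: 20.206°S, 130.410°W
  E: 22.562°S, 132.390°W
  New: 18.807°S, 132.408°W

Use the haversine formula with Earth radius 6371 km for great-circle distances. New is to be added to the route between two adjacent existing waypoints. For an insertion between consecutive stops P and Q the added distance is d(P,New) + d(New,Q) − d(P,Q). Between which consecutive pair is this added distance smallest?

Added distance for inserting New between each consecutive pair:
A–B: 394.4 km
B–C: 552.1 km
C–D: 520.3 km
D–E: 345.8 km
Smallest added distance is 345.8 km, inserting between D and E.

between D and E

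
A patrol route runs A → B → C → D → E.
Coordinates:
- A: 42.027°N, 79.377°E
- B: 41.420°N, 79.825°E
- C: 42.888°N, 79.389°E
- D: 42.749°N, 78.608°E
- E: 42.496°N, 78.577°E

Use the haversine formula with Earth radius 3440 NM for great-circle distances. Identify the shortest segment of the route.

Leg distances:
A→B: 41.6 NM
B→C: 90.2 NM
C→D: 35.4 NM
D→E: 15.3 NM
The shortest leg is D–E at 15.3 NM.

D–E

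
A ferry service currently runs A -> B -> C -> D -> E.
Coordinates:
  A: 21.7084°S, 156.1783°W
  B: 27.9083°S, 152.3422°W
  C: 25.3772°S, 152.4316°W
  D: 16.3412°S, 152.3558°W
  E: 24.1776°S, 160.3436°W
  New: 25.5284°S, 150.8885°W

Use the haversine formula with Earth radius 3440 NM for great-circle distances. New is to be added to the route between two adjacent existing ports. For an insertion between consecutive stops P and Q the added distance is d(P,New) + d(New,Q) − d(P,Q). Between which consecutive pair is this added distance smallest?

Added distance for inserting New between each consecutive pair:
A–B: 106.4 NM
B–C: 94.9 NM
C–D: 99.3 NM
D–E: 428.4 NM
Smallest added distance is 94.9 NM, inserting between B and C.

between B and C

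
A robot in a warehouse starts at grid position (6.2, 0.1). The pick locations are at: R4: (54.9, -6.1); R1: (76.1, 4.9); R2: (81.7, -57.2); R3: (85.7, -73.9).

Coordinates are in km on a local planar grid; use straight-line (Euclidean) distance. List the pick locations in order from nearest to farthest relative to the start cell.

R4, R1, R2, R3

Distances from the start cell:
R4 (54.9, -6.1): 49.1 km
R1 (76.1, 4.9): 70.1 km
R2 (81.7, -57.2): 94.8 km
R3 (85.7, -73.9): 108.6 km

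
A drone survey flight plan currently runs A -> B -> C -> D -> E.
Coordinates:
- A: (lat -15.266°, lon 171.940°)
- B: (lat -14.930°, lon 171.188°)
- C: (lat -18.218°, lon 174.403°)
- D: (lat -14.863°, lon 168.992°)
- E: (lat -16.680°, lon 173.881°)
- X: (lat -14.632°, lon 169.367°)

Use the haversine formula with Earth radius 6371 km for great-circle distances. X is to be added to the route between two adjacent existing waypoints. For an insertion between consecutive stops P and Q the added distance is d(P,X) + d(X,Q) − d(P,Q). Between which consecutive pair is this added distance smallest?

between D and E

Added distance for inserting X between each consecutive pair:
A–B: 394.9 km
B–C: 366.4 km
C–D: 29.9 km
D–E: 21.3 km
Smallest added distance is 21.3 km, inserting between D and E.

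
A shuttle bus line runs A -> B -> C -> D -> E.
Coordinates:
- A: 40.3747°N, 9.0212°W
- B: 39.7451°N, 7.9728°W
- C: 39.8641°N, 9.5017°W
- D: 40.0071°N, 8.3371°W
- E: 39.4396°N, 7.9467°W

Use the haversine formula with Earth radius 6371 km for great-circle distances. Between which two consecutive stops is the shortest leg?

Leg distances:
A→B: 113.4 km
B→C: 131.3 km
C→D: 100.6 km
D→E: 71.4 km
The shortest leg is D–E at 71.4 km.

D–E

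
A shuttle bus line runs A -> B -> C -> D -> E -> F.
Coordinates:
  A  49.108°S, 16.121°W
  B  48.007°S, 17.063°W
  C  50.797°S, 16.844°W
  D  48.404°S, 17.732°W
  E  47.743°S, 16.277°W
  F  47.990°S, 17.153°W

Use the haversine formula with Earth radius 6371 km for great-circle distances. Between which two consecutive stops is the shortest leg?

E–F

Leg distances:
A→B: 140.7 km
B→C: 310.6 km
C→D: 273.7 km
D→E: 130.7 km
E→F: 70.9 km
The shortest leg is E–F at 70.9 km.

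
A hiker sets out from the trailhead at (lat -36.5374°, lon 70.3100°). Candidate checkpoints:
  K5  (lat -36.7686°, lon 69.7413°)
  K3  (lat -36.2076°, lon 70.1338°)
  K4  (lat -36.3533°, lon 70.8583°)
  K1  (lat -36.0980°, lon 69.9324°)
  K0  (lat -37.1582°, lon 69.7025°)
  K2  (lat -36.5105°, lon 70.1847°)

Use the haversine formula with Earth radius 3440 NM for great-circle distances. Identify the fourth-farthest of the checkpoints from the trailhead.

K4

Distances from the trailhead ((lat -36.5374°, lon 70.3100°)):
K0: 47.3 NM
K1: 32.1 NM
K5: 30.7 NM
K4: 28.7 NM
K3: 21.6 NM
K2: 6.3 NM
The fourth-farthest is K4 at 28.7 NM.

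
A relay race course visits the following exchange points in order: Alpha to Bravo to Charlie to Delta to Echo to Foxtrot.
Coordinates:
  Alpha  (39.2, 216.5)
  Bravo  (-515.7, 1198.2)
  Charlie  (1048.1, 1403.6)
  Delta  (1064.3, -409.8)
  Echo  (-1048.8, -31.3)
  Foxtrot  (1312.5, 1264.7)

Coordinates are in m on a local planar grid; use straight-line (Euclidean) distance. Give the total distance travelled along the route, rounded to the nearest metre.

Leg distances:
Alpha→Bravo: 1127.7 m  (cumulative 1127.7 m)
Bravo→Charlie: 1577.2 m  (cumulative 2704.9 m)
Charlie→Delta: 1813.5 m  (cumulative 4518.4 m)
Delta→Echo: 2146.7 m  (cumulative 6665.1 m)
Echo→Foxtrot: 2693.6 m  (cumulative 9358.7 m)
Total route length ≈ 9359 m.

9359 m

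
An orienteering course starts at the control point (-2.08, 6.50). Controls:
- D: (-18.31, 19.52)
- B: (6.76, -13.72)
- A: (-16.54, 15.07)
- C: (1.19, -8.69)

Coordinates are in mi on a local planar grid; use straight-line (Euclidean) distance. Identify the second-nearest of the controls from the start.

Distances from the start ((-2.08, 6.50)):
C: 15.5 mi
A: 16.8 mi
D: 20.8 mi
B: 22.1 mi
The second-nearest is A at 16.8 mi.

A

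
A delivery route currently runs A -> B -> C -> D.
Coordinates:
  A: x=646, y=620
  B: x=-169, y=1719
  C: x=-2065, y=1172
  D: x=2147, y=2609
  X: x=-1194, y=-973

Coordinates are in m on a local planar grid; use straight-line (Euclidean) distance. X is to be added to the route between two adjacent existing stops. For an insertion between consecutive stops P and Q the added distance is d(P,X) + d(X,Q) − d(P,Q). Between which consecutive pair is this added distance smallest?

Added distance for inserting X between each consecutive pair:
A–B: 3946.1 m
B–C: 3222.3 m
C–D: 2763.0 m
Smallest added distance is 2763.0 m, inserting between C and D.

between C and D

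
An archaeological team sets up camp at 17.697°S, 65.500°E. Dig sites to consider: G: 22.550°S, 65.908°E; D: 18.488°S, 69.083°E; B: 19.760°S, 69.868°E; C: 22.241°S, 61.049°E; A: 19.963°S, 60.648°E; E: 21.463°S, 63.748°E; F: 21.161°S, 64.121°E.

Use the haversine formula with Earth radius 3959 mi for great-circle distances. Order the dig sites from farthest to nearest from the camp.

Distances from the camp:
C 22.241°S, 61.049°E: 426.7 mi
A 19.963°S, 60.648°E: 353.8 mi
G 22.550°S, 65.908°E: 336.4 mi
B 19.760°S, 69.868°E: 319.4 mi
E 21.463°S, 63.748°E: 284.1 mi
F 21.161°S, 64.121°E: 255.7 mi
D 18.488°S, 69.083°E: 241.6 mi

C, A, G, B, E, F, D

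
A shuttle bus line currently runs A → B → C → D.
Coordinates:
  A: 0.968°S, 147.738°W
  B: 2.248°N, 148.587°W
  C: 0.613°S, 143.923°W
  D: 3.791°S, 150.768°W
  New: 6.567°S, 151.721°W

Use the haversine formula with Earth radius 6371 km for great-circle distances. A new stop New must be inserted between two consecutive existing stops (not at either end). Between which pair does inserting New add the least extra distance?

Added distance for inserting New between each consecutive pair:
A–B: 1433.6 km
B–C: 1521.1 km
C–D: 576.9 km
Smallest added distance is 576.9 km, inserting between C and D.

between C and D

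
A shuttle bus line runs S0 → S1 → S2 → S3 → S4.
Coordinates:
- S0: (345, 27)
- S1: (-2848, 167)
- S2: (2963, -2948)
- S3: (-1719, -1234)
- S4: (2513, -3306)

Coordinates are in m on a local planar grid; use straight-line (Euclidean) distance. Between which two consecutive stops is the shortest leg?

Leg distances:
S0→S1: 3196.1 m
S1→S2: 6593.3 m
S2→S3: 4985.9 m
S3→S4: 4712.0 m
The shortest leg is S0–S1 at 3196.1 m.

S0–S1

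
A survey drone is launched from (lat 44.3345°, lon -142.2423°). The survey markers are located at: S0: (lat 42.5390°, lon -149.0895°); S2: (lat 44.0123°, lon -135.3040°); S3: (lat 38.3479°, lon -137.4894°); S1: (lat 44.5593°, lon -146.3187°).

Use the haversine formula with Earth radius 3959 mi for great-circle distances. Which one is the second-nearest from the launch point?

S2

Distance to each, sorted:
S1: 201.7 mi
S2: 344.5 mi
S0: 365.1 mi
S3: 481.4 mi
The second-nearest is S2 at 344.5 mi.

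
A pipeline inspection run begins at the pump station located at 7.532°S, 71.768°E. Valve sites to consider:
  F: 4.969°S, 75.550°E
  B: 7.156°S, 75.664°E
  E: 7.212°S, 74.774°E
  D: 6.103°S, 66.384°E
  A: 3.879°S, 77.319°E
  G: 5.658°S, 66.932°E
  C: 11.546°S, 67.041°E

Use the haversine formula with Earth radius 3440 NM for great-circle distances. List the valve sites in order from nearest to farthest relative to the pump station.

Distance from the pump station at 7.532°S, 71.768°E to each:
E 7.212°S, 74.774°E: 180.0 NM
B 7.156°S, 75.664°E: 233.1 NM
F 4.969°S, 75.550°E: 273.2 NM
G 5.658°S, 66.932°E: 309.6 NM
D 6.103°S, 66.384°E: 332.2 NM
C 11.546°S, 67.041°E: 369.3 NM
A 3.879°S, 77.319°E: 397.5 NM

E, B, F, G, D, C, A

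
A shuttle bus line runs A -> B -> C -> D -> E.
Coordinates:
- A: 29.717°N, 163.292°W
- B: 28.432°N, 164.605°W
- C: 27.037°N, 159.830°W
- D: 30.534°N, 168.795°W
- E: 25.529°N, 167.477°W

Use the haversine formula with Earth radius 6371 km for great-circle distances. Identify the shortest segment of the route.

Leg distances:
A→B: 191.6 km
B→C: 494.8 km
C→D: 955.9 km
D→E: 571.4 km
The shortest leg is A–B at 191.6 km.

A–B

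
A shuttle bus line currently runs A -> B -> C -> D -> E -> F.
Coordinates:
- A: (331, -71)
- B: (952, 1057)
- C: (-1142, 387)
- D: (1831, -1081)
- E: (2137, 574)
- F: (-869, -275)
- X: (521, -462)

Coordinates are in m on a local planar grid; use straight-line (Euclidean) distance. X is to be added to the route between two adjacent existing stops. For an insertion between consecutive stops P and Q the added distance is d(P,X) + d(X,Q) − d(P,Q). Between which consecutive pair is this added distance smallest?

between C and D

Added distance for inserting X between each consecutive pair:
A–B: 726.0 m
B–C: 1247.6 m
C–D: 0.4 m
D–E: 1685.4 m
E–F: 198.5 m
Smallest added distance is 0.4 m, inserting between C and D.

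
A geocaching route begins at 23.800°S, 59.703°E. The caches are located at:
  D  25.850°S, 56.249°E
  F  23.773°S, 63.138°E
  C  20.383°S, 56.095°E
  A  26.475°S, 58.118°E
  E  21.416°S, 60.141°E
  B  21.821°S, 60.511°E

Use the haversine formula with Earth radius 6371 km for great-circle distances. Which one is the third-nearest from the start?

Distance to each, sorted:
B: 235.1 km
E: 268.9 km
A: 337.5 km
F: 349.5 km
D: 416.5 km
C: 531.5 km
The third-nearest is A at 337.5 km.

A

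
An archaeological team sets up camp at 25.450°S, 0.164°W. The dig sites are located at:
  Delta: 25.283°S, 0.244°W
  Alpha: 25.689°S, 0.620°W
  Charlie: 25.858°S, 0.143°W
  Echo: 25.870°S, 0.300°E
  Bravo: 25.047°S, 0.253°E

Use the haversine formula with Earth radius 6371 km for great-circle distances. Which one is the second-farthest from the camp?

Distance to each, sorted:
Echo: 65.9 km
Bravo: 61.4 km
Alpha: 52.9 km
Charlie: 45.4 km
Delta: 20.2 km
The second-farthest is Bravo at 61.4 km.

Bravo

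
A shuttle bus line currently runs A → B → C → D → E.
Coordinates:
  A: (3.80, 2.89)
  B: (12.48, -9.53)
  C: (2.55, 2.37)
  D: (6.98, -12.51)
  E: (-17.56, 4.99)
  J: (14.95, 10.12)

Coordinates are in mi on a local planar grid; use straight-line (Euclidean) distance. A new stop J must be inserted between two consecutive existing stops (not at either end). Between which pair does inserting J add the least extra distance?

between A and B

Added distance for inserting J between each consecutive pair:
A–B: 17.9 mi
B–C: 18.9 mi
C–D: 23.1 mi
D–E: 26.8 mi
Smallest added distance is 17.9 mi, inserting between A and B.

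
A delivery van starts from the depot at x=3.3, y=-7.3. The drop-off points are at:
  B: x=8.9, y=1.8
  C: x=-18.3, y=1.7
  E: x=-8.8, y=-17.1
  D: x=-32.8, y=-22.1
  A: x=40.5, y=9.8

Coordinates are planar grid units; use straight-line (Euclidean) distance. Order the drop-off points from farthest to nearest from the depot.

A, D, C, E, B

Distances from the depot:
A x=40.5, y=9.8: 40.9
D x=-32.8, y=-22.1: 39.0
C x=-18.3, y=1.7: 23.4
E x=-8.8, y=-17.1: 15.6
B x=8.9, y=1.8: 10.7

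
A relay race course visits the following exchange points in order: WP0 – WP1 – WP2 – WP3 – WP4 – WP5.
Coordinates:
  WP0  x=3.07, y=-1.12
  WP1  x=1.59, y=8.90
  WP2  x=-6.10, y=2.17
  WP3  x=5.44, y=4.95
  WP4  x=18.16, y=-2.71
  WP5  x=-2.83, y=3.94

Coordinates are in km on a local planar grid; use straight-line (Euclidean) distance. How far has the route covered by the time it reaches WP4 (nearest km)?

47 km

Leg distances:
WP0→WP1: 10.1 km  (cumulative 10.1 km)
WP1→WP2: 10.2 km  (cumulative 20.3 km)
WP2→WP3: 11.9 km  (cumulative 32.2 km)
WP3→WP4: 14.8 km  (cumulative 47.1 km)
Cumulative distance at WP4 ≈ 47 km.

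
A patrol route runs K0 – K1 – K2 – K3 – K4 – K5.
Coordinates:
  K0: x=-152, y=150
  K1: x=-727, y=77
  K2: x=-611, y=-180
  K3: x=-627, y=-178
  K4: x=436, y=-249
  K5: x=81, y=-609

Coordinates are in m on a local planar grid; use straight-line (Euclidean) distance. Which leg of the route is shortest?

K2–K3

Leg distances:
K0→K1: 579.6 m
K1→K2: 282.0 m
K2→K3: 16.1 m
K3→K4: 1065.4 m
K4→K5: 505.6 m
The shortest leg is K2–K3 at 16.1 m.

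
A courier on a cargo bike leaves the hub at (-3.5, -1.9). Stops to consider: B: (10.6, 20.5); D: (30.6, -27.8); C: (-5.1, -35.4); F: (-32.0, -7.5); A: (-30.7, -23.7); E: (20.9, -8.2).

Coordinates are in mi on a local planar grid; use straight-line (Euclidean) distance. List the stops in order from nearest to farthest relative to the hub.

Computing each straight-line distance from (-3.5, -1.9):
E (20.9, -8.2): 25.2 mi
B (10.6, 20.5): 26.5 mi
F (-32.0, -7.5): 29.0 mi
C (-5.1, -35.4): 33.5 mi
A (-30.7, -23.7): 34.9 mi
D (30.6, -27.8): 42.8 mi

E, B, F, C, A, D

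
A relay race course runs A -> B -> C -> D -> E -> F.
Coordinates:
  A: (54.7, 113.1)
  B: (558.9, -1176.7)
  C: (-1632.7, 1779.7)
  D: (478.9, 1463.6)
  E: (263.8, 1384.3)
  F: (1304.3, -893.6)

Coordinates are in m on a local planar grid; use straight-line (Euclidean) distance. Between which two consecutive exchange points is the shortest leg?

Leg distances:
A→B: 1384.8 m
B→C: 3680.1 m
C→D: 2135.1 m
D→E: 229.3 m
E→F: 2504.3 m
The shortest leg is D–E at 229.3 m.

D–E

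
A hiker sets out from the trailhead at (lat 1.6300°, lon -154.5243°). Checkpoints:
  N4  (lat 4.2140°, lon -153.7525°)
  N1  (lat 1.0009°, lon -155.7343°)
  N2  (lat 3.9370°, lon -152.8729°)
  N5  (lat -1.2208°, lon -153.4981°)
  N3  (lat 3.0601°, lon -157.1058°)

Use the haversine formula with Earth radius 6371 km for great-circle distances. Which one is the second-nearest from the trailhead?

Distances from the trailhead ((lat 1.6300°, lon -154.5243°)):
N1: 151.6 km
N4: 299.8 km
N2: 315.3 km
N3: 327.9 km
N5: 336.9 km
The second-nearest is N4 at 299.8 km.

N4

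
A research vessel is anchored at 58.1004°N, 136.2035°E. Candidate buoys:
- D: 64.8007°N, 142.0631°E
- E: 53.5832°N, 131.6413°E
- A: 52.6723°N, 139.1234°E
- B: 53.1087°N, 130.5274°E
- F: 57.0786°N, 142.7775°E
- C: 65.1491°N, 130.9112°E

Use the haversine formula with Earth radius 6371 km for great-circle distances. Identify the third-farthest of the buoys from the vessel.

B

Distances from the vessel (58.1004°N, 136.2035°E):
C: 831.5 km
D: 806.7 km
B: 659.2 km
A: 631.0 km
E: 577.1 km
F: 407.8 km
The third-farthest is B at 659.2 km.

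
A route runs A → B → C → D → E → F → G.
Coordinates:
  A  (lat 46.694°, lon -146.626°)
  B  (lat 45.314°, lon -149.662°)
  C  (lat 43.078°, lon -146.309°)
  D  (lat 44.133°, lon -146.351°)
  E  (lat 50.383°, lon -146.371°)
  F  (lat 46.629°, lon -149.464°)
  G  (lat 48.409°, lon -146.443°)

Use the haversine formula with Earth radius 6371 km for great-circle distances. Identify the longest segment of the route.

Leg distances:
A→B: 280.2 km
B→C: 365.0 km
C→D: 117.4 km
D→E: 695.0 km
E→F: 475.5 km
F→G: 301.0 km
The longest leg is D–E at 695.0 km.

D–E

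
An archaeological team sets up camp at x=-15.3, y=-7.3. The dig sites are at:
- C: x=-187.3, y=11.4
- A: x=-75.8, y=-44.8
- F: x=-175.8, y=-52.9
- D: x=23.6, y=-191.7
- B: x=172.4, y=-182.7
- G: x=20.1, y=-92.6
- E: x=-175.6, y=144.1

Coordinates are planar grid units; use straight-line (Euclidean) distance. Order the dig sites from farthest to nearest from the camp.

B, E, D, C, F, G, A

Distance from the camp at x=-15.3, y=-7.3 to each:
B x=172.4, y=-182.7: 256.9
E x=-175.6, y=144.1: 220.5
D x=23.6, y=-191.7: 188.5
C x=-187.3, y=11.4: 173.0
F x=-175.8, y=-52.9: 166.9
G x=20.1, y=-92.6: 92.4
A x=-75.8, y=-44.8: 71.2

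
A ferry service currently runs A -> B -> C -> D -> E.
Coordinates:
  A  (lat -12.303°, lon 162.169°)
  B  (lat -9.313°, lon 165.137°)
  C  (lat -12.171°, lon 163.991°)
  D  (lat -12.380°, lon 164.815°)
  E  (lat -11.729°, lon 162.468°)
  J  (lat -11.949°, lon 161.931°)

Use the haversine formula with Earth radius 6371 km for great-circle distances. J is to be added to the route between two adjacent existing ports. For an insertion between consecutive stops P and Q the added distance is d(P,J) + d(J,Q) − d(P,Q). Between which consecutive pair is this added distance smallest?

between A and B

Added distance for inserting J between each consecutive pair:
A–B: 39.6 km
B–C: 340.6 km
C–D: 450.0 km
D–E: 115.2 km
Smallest added distance is 39.6 km, inserting between A and B.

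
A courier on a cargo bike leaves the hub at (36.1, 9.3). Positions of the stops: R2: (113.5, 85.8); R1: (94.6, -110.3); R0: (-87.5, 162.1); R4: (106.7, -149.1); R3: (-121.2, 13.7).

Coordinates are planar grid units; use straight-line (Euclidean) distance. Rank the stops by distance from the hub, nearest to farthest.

Distances from the hub:
R2 (113.5, 85.8): 108.8
R1 (94.6, -110.3): 133.1
R3 (-121.2, 13.7): 157.4
R4 (106.7, -149.1): 173.4
R0 (-87.5, 162.1): 196.5

R2, R1, R3, R4, R0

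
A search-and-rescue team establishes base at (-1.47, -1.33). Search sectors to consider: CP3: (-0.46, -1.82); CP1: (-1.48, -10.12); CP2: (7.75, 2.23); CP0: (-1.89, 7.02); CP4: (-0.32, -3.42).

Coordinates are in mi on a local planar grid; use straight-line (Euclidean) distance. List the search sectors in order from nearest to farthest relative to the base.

Distances from the base:
CP3 (-0.46, -1.82): 1.1 mi
CP4 (-0.32, -3.42): 2.4 mi
CP0 (-1.89, 7.02): 8.4 mi
CP1 (-1.48, -10.12): 8.8 mi
CP2 (7.75, 2.23): 9.9 mi

CP3, CP4, CP0, CP1, CP2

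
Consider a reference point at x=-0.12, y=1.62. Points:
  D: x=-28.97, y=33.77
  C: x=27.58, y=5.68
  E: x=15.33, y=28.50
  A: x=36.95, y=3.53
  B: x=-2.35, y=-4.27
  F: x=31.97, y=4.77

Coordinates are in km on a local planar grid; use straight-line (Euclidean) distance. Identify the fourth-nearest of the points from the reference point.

F

Distances from the reference point (x=-0.12, y=1.62):
B: 6.3 km
C: 28.0 km
E: 31.0 km
F: 32.2 km
A: 37.1 km
D: 43.2 km
The fourth-nearest is F at 32.2 km.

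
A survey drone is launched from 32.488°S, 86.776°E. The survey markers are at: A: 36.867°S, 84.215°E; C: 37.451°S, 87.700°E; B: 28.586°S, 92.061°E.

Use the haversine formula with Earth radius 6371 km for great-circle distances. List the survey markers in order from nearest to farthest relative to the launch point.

Computing each great-circle distance from 32.488°S, 86.776°E:
A 36.867°S, 84.215°E: 540.2 km
C 37.451°S, 87.700°E: 558.2 km
B 28.586°S, 92.061°E: 666.5 km

A, C, B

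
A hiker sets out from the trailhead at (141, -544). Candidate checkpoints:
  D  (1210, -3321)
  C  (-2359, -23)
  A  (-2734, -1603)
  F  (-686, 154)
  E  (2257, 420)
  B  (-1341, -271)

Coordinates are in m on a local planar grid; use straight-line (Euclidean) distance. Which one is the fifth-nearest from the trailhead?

D

Distances from the trailhead ((141, -544)):
F: 1082.2 m
B: 1506.9 m
E: 2325.2 m
C: 2553.7 m
D: 2975.6 m
A: 3063.8 m
The fifth-nearest is D at 2975.6 m.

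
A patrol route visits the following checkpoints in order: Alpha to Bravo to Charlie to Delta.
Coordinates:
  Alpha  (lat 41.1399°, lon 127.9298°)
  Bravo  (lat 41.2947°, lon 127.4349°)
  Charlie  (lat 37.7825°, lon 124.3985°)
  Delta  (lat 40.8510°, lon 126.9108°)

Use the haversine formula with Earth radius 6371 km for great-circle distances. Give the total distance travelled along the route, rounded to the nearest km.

918 km

Leg distances:
Alpha→Bravo: 44.8 km  (cumulative 44.8 km)
Bravo→Charlie: 469.3 km  (cumulative 514.1 km)
Charlie→Delta: 403.8 km  (cumulative 918.0 km)
Total route length ≈ 918 km.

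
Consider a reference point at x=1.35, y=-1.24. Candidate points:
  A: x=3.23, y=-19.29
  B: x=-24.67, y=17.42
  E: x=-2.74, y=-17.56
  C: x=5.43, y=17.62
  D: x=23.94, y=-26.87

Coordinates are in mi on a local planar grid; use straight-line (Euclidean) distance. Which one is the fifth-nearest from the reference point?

D

Distance to each, sorted:
E: 16.8 mi
A: 18.1 mi
C: 19.3 mi
B: 32.0 mi
D: 34.2 mi
The fifth-nearest is D at 34.2 mi.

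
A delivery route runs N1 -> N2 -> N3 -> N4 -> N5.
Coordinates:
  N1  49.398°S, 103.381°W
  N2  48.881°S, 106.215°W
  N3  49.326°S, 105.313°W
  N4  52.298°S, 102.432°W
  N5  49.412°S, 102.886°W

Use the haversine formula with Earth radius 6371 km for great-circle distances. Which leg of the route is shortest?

Leg distances:
N1→N2: 214.0 km
N2→N3: 82.2 km
N3→N4: 387.5 km
N4→N5: 322.5 km
The shortest leg is N2–N3 at 82.2 km.

N2–N3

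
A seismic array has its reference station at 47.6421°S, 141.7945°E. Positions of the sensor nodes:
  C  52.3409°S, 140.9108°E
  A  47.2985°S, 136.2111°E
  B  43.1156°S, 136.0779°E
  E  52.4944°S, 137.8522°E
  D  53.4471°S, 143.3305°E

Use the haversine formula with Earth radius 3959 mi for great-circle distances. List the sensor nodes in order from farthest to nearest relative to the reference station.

B, D, E, C, A

Distances from the reference station:
B 43.1156°S, 136.0779°E: 417.9 mi
D 53.4471°S, 143.3305°E: 406.7 mi
E 52.4944°S, 137.8522°E: 378.0 mi
C 52.3409°S, 140.9108°E: 327.0 mi
A 47.2985°S, 136.2111°E: 261.8 mi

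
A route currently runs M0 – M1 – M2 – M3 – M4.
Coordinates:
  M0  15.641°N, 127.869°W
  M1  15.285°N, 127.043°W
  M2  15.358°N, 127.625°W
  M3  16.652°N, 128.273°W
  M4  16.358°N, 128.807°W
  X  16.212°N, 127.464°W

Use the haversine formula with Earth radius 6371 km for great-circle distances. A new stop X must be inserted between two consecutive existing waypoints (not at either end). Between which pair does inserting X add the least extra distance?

between M2 and M3

Added distance for inserting X between each consecutive pair:
M0–M1: 92.4 km
M1–M2: 146.1 km
M2–M3: 36.0 km
M3–M4: 177.8 km
Smallest added distance is 36.0 km, inserting between M2 and M3.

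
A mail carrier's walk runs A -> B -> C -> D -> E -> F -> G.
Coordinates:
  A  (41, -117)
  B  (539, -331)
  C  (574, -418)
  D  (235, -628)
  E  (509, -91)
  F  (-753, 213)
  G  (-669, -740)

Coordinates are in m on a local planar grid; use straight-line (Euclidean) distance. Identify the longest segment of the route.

E–F

Leg distances:
A→B: 542.0 m
B→C: 93.8 m
C→D: 398.8 m
D→E: 602.9 m
E→F: 1298.1 m
F→G: 956.7 m
The longest leg is E–F at 1298.1 m.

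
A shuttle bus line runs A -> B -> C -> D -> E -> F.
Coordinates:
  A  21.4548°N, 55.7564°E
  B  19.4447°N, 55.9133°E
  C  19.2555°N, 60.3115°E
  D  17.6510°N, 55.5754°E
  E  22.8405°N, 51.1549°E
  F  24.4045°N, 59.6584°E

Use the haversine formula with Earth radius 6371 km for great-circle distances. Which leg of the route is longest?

Leg distances:
A→B: 224.1 km
B→C: 461.9 km
C→D: 530.4 km
D→E: 738.5 km
E→F: 883.4 km
The longest leg is E–F at 883.4 km.

E–F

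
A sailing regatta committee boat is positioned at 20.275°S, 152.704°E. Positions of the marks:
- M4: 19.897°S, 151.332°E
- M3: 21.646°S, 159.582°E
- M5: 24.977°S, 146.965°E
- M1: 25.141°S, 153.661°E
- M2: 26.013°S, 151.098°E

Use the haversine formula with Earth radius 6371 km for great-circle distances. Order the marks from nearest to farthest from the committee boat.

M4, M1, M2, M3, M5

Computing each great-circle distance from 20.275°S, 152.704°E:
M4 19.897°S, 151.332°E: 149.3 km
M1 25.141°S, 153.661°E: 549.9 km
M2 26.013°S, 151.098°E: 658.8 km
M3 21.646°S, 159.582°E: 730.2 km
M5 24.977°S, 146.965°E: 787.4 km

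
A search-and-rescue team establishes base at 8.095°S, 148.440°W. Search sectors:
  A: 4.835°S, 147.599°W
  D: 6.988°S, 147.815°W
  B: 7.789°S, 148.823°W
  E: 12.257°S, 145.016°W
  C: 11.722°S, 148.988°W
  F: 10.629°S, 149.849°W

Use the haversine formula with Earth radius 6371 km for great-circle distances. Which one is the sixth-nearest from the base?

E

Distance to each, sorted:
B: 54.2 km
D: 141.1 km
F: 321.4 km
A: 374.2 km
C: 407.7 km
E: 595.4 km
The sixth-nearest is E at 595.4 km.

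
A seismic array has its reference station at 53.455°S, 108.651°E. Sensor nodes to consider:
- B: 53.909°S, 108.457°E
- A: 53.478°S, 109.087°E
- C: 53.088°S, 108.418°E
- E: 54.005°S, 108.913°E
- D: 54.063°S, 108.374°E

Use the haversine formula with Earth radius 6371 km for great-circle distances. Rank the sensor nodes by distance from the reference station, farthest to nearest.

Distances from the reference station:
D 54.063°S, 108.374°E: 70.0 km
E 54.005°S, 108.913°E: 63.5 km
B 53.909°S, 108.457°E: 52.1 km
C 53.088°S, 108.418°E: 43.7 km
A 53.478°S, 109.087°E: 29.0 km

D, E, B, C, A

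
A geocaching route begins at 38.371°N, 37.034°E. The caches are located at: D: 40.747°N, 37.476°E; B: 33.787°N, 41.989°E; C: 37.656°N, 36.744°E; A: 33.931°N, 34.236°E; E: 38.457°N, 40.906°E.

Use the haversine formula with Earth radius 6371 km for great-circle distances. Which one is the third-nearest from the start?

Distances from the start (38.371°N, 37.034°E):
C: 83.5 km
D: 266.9 km
E: 337.5 km
A: 553.9 km
B: 676.6 km
The third-nearest is E at 337.5 km.

E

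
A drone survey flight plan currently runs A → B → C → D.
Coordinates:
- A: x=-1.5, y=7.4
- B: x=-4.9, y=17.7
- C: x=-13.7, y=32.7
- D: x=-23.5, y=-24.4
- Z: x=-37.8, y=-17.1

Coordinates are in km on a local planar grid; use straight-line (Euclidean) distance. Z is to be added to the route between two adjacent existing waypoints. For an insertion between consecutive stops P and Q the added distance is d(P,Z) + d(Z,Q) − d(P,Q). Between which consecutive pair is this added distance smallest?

Added distance for inserting Z between each consecutive pair:
A–B: 80.8 km
B–C: 85.8 km
C–D: 13.4 km
Smallest added distance is 13.4 km, inserting between C and D.

between C and D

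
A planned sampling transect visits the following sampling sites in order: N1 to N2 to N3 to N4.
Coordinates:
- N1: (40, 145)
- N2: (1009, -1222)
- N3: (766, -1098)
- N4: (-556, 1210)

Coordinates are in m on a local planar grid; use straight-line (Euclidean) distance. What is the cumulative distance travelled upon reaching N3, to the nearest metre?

Leg distances:
N1→N2: 1675.6 m  (cumulative 1675.6 m)
N2→N3: 272.8 m  (cumulative 1948.4 m)
Cumulative distance at N3 ≈ 1948 m.

1948 m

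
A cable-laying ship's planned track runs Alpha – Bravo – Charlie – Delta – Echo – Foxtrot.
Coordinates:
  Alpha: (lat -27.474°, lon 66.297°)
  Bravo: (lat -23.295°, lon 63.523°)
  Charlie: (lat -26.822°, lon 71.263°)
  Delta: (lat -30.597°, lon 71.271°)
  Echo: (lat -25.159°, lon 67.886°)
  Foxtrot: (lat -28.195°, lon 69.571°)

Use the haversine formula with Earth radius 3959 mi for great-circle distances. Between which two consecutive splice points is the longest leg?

Leg distances:
Alpha→Bravo: 336.7 mi
Bravo→Charlie: 542.1 mi
Charlie→Delta: 260.8 mi
Delta→Echo: 428.8 mi
Echo→Foxtrot: 234.2 mi
The longest leg is Bravo–Charlie at 542.1 mi.

Bravo–Charlie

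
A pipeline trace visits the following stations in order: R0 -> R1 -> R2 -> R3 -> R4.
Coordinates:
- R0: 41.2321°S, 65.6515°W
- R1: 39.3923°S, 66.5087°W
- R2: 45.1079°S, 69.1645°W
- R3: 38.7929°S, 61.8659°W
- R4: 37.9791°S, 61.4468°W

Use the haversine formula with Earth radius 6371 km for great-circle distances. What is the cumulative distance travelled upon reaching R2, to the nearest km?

889 km

Leg distances:
R0→R1: 217.1 km  (cumulative 217.1 km)
R1→R2: 672.0 km  (cumulative 889.1 km)
Cumulative distance at R2 ≈ 889 km.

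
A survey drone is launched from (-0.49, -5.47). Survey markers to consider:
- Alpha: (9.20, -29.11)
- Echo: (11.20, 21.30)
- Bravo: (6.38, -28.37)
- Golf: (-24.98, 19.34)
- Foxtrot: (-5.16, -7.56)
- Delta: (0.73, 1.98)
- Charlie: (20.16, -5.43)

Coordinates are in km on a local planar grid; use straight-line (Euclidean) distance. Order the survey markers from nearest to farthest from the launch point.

Foxtrot, Delta, Charlie, Bravo, Alpha, Echo, Golf

Computing each straight-line distance from (-0.49, -5.47):
Foxtrot (-5.16, -7.56): 5.1 km
Delta (0.73, 1.98): 7.5 km
Charlie (20.16, -5.43): 20.7 km
Bravo (6.38, -28.37): 23.9 km
Alpha (9.20, -29.11): 25.5 km
Echo (11.20, 21.30): 29.2 km
Golf (-24.98, 19.34): 34.9 km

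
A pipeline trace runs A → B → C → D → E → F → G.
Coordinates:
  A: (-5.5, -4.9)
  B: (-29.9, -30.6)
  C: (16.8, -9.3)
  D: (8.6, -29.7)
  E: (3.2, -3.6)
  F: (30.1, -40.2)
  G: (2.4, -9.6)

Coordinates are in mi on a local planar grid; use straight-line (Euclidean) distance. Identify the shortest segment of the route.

C–D

Leg distances:
A→B: 35.4 mi
B→C: 51.3 mi
C→D: 22.0 mi
D→E: 26.7 mi
E→F: 45.4 mi
F→G: 41.3 mi
The shortest leg is C–D at 22.0 mi.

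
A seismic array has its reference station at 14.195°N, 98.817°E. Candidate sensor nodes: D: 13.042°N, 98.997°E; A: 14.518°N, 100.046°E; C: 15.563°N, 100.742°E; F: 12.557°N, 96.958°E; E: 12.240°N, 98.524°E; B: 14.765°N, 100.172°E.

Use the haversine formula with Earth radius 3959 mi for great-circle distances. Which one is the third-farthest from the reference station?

E

Distances from the reference station (14.195°N, 98.817°E):
F: 168.6 mi
C: 159.6 mi
E: 136.5 mi
B: 98.8 mi
A: 85.2 mi
D: 80.6 mi
The third-farthest is E at 136.5 mi.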